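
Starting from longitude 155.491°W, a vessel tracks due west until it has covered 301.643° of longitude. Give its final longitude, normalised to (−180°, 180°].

Start at -155.491°; shift −301.643° → -457.134°.
-457.134° lies outside (−180°, 180°]; add 360° → -97.134°.

97.134°W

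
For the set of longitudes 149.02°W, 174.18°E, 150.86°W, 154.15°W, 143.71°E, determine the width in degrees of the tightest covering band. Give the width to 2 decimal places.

67.27°

Sort the longitudes: -154.15°, -150.86°, -149.02°, +143.71°, +174.18°.
Eastward gaps between consecutive values (wrapping around): 3.29°, 1.84°, 292.73°, 30.47°, 31.67°.
Largest gap = 292.73° ⇒ minimal covering band is its complement: 360° − 292.73° = 67.27°.
Band runs from +143.71° eastward to -149.02°, crossing the antimeridian.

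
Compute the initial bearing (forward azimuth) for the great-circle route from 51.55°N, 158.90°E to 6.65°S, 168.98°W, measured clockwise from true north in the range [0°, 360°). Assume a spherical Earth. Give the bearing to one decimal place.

Δλ = -168.98 − 158.90 = -327.88°; wrapped into (−180°, 180°]: 32.12°.
θ = atan2( sin Δλ · cos φ₂ , cos φ₁ · sin φ₂ − sin φ₁ · cos φ₂ · cos Δλ )
  = atan2(0.52812, -0.73083) = 144.147° → normalised to [0°, 360°): 144.147°.

144.1°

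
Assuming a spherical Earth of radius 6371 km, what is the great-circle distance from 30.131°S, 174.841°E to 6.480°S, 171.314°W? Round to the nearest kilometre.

Δλ = -171.314 − 174.841 = -346.155°; wrapped into (−180°, 180°]: 13.845°.
Δφ = -6.480 − -30.131 = 23.651°.
a = sin²(Δφ/2) + cos φ₁ · cos φ₂ · sin²(Δλ/2) = 0.054481.
c = 2·atan2(√a, √(1−a)) = 0.47117 rad → d = 6371·c ≈ 3001.81 km.

3002 km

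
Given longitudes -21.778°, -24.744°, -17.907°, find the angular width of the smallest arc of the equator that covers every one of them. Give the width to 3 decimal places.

6.837°

Sort the longitudes: -24.744°, -21.778°, -17.907°.
Eastward gaps between consecutive values (wrapping around): 2.966°, 3.871°, 353.163°.
Largest gap = 353.163° ⇒ minimal covering band is its complement: 360° − 353.163° = 6.837°.
Band runs from -24.744° eastward to -17.907°.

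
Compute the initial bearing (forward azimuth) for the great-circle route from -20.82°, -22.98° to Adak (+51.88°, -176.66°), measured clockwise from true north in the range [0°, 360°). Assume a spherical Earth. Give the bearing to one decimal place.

Δλ = -176.66 − -22.98 = -153.68°.
θ = atan2( sin Δλ · cos φ₂ , cos φ₁ · sin φ₂ − sin φ₁ · cos φ₂ · cos Δλ )
  = atan2(-0.27371, 0.53868) = -26.935° → normalised to [0°, 360°): 333.065°.

333.1°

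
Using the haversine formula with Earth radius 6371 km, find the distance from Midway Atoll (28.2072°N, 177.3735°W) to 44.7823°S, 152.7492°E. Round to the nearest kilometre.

8663 km

Δλ = 152.7492 − -177.3735 = 330.1227°; wrapped into (−180°, 180°]: -29.8773°.
Δφ = -44.7823 − 28.2072 = -72.9895°.
a = sin²(Δφ/2) + cos φ₁ · cos φ₂ · sin²(Δλ/2) = 0.395293.
c = 2·atan2(√a, √(1−a)) = 1.35982 rad → d = 6371·c ≈ 8663.41 km.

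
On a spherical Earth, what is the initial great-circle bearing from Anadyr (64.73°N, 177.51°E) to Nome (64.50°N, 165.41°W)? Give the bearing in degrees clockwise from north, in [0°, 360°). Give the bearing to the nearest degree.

Δλ = -165.41 − 177.51 = -342.92°; wrapped into (−180°, 180°]: 17.08°.
θ = atan2( sin Δλ · cos φ₂ , cos φ₁ · sin φ₂ − sin φ₁ · cos φ₂ · cos Δλ )
  = atan2(0.12644, 0.01316) = 84.060° → normalised to [0°, 360°): 84.060°.

84°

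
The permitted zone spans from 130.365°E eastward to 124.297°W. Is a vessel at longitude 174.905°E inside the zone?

Band width going east from +130.365° to -124.297°: ((-124.297 − 130.365) mod 360) = 105.338°.
Offset of +174.905° east of the west edge: ((174.905 − 130.365) mod 360) = 44.540°.
44.540° ≤ 105.338° ⇒ inside.

Yes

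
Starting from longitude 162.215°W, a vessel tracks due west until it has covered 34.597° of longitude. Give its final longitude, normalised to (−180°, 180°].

163.188°E

Start at -162.215°; shift −34.597° → -196.812°.
-196.812° lies outside (−180°, 180°]; add 360° → +163.188°.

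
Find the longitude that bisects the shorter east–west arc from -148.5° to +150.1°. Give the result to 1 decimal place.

Signed shortest Δλ from -148.5° to +150.1° is -61.4°.
Midpoint longitude = -148.5° + (-61.4°)/2 = -148.5° − 30.7° = -179.2°.
(The naïve average (-148.5 + +150.1)/2 = 0.8° is on the wrong side of the globe.)

-179.2°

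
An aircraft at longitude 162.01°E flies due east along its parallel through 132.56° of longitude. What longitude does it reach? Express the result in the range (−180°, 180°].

65.43°W

Start at +162.01°; shift +132.56° → +294.57°.
+294.57° lies outside (−180°, 180°]; subtract 360° → -65.43°.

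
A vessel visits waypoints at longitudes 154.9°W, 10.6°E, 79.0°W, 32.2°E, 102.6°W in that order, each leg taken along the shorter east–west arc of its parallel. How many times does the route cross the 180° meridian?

0

Leg 1: -154.9° → +10.6°, shortest Δλ = 165.5° (east) — does not cross 180°.
Leg 2: +10.6° → -79.0°, shortest Δλ = -89.6° (west) — does not cross 180°.
Leg 3: -79.0° → +32.2°, shortest Δλ = 111.2° (east) — does not cross 180°.
Leg 4: +32.2° → -102.6°, shortest Δλ = -134.8° (west) — does not cross 180°.
Total crossings: 0.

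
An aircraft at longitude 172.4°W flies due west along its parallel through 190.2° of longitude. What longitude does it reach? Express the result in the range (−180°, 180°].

Start at -172.4°; shift −190.2° → -362.6°.
-362.6° lies outside (−180°, 180°]; add 360° → -2.6°.

2.6°W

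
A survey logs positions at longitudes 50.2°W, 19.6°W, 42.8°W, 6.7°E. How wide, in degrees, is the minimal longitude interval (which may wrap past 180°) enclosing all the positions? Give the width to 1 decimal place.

56.9°

Sort the longitudes: -50.2°, -42.8°, -19.6°, +6.7°.
Eastward gaps between consecutive values (wrapping around): 7.4°, 23.2°, 26.3°, 303.1°.
Largest gap = 303.1° ⇒ minimal covering band is its complement: 360° − 303.1° = 56.9°.
Band runs from -50.2° eastward to +6.7°.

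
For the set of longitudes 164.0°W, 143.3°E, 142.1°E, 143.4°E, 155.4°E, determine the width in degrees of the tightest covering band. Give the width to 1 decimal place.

53.9°

Sort the longitudes: -164.0°, +142.1°, +143.3°, +143.4°, +155.4°.
Eastward gaps between consecutive values (wrapping around): 306.1°, 1.2°, 0.1°, 12.0°, 40.6°.
Largest gap = 306.1° ⇒ minimal covering band is its complement: 360° − 306.1° = 53.9°.
Band runs from +142.1° eastward to -164.0°, crossing the antimeridian.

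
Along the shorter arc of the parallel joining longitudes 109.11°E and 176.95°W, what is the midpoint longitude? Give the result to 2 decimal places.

Signed shortest Δλ from +109.11° to -176.95° is +73.94°.
Midpoint longitude = +109.11° + (+73.94°)/2 = +109.11° + 36.97° = +146.08°.
(The naïve average (+109.11 + -176.95)/2 = -33.92° is on the wrong side of the globe.)

146.08°E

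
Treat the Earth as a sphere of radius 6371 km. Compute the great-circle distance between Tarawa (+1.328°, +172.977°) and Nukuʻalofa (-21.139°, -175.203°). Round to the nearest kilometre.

Δλ = -175.203 − 172.977 = -348.180°; wrapped into (−180°, 180°]: 11.820°.
Δφ = -21.139 − 1.328 = -22.467°.
a = sin²(Δφ/2) + cos φ₁ · cos φ₂ · sin²(Δλ/2) = 0.047836.
c = 2·atan2(√a, √(1−a)) = 0.44099 rad → d = 6371·c ≈ 2809.57 km.

2810 km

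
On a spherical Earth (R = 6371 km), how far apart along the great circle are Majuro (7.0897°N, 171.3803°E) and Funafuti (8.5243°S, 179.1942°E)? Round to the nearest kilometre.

1940 km

Δλ = 179.1942 − 171.3803 = 7.8139°.
Δφ = -8.5243 − 7.0897 = -15.6140°.
a = sin²(Δφ/2) + cos φ₁ · cos φ₂ · sin²(Δλ/2) = 0.023008.
c = 2·atan2(√a, √(1−a)) = 0.30454 rad → d = 6371·c ≈ 1940.23 km.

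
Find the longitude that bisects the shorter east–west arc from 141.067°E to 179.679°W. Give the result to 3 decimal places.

Signed shortest Δλ from +141.067° to -179.679° is +39.254°.
Midpoint longitude = +141.067° + (+39.254°)/2 = +141.067° + 19.627° = +160.694°.
(The naïve average (+141.067 + -179.679)/2 = -19.306° is on the wrong side of the globe.)

160.694°E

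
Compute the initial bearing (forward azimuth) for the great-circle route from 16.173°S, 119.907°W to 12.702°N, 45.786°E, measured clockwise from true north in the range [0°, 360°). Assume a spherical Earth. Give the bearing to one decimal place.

102.2°

Δλ = 45.786 − -119.907 = 165.693°.
θ = atan2( sin Δλ · cos φ₂ , cos φ₁ · sin φ₂ − sin φ₁ · cos φ₂ · cos Δλ )
  = atan2(0.24107, -0.05212) = 102.199° → normalised to [0°, 360°): 102.199°.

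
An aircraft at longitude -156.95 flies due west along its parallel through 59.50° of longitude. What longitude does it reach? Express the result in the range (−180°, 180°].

+143.55°

Start at -156.95°; shift −59.50° → -216.45°.
-216.45° lies outside (−180°, 180°]; add 360° → +143.55°.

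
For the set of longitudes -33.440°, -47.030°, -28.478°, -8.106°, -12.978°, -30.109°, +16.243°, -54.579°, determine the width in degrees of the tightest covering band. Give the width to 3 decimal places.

70.822°

Sort the longitudes: -54.579°, -47.030°, -33.440°, -30.109°, -28.478°, -12.978°, -8.106°, +16.243°.
Eastward gaps between consecutive values (wrapping around): 7.549°, 13.590°, 3.331°, 1.631°, 15.500°, 4.872°, 24.349°, 289.178°.
Largest gap = 289.178° ⇒ minimal covering band is its complement: 360° − 289.178° = 70.822°.
Band runs from -54.579° eastward to +16.243°.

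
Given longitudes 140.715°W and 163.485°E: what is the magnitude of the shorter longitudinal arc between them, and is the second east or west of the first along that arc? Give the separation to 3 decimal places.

55.800° west

Raw difference: 163.485 − -140.715 = 304.2°.
Normalise into (−180°, 180°]: 304.2° − 360° = -55.8°.
Negative ⇒ the second point lies to the west; separation 55.800°.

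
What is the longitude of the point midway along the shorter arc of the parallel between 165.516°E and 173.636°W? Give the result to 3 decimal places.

175.940°E

Signed shortest Δλ from +165.516° to -173.636° is +20.848°.
Midpoint longitude = +165.516° + (+20.848°)/2 = +165.516° + 10.424° = +175.940°.
(The naïve average (+165.516 + -173.636)/2 = -4.06° is on the wrong side of the globe.)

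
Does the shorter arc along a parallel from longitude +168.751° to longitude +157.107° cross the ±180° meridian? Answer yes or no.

Signed shortest Δλ = ((157.107 − 168.751 + 180) mod 360) − 180 = -11.644°.
Going west by 11.644° from +168.751° reaches +157.107° without touching 180°.

No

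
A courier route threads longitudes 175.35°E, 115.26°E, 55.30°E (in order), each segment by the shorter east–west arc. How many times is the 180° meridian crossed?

Leg 1: +175.35° → +115.26°, shortest Δλ = -60.09° (west) — does not cross 180°.
Leg 2: +115.26° → +55.30°, shortest Δλ = -59.96° (west) — does not cross 180°.
Total crossings: 0.

0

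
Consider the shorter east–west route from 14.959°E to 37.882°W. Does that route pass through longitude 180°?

Signed shortest Δλ = ((-37.882 − 14.959 + 180) mod 360) − 180 = -52.841°.
Going west by 52.841° from +14.959° reaches -37.882° without touching 180°.

No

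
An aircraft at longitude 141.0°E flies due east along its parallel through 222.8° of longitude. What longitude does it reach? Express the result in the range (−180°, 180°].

Start at +141.0°; shift +222.8° → +363.8°.
+363.8° lies outside (−180°, 180°]; subtract 360° → +3.8°.

3.8°E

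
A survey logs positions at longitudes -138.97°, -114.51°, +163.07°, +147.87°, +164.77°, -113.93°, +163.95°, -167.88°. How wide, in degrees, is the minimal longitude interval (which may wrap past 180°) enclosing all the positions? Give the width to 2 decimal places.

98.20°

Sort the longitudes: -167.88°, -138.97°, -114.51°, -113.93°, +147.87°, +163.07°, +163.95°, +164.77°.
Eastward gaps between consecutive values (wrapping around): 28.91°, 24.46°, 0.58°, 261.80°, 15.20°, 0.88°, 0.82°, 27.35°.
Largest gap = 261.80° ⇒ minimal covering band is its complement: 360° − 261.80° = 98.20°.
Band runs from +147.87° eastward to -113.93°, crossing the antimeridian.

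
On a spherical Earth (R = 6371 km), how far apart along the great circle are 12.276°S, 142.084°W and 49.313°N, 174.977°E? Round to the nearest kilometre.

8032 km

Δλ = 174.977 − -142.084 = 317.061°; wrapped into (−180°, 180°]: -42.939°.
Δφ = 49.313 − -12.276 = 61.589°.
a = sin²(Δφ/2) + cos φ₁ · cos φ₂ · sin²(Δλ/2) = 0.347439.
c = 2·atan2(√a, √(1−a)) = 1.26073 rad → d = 6371·c ≈ 8032.11 km.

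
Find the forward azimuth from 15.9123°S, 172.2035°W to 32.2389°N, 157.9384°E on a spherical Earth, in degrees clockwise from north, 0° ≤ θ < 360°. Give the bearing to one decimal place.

Δλ = 157.9384 − -172.2035 = 330.1419°; wrapped into (−180°, 180°]: -29.8581°.
θ = atan2( sin Δλ · cos φ₂ , cos φ₁ · sin φ₂ − sin φ₁ · cos φ₂ · cos Δλ )
  = atan2(-0.42110, 0.71413) = -30.527° → normalised to [0°, 360°): 329.473°.

329.5°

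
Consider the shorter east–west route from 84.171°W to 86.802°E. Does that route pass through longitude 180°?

Signed shortest Δλ = ((86.802 − -84.171 + 180) mod 360) − 180 = 170.973°.
Going east by 170.973° from -84.171° reaches +86.802° without touching 180°.

No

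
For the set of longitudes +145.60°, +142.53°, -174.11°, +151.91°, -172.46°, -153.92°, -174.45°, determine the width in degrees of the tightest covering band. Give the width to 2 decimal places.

Sort the longitudes: -174.45°, -174.11°, -172.46°, -153.92°, +142.53°, +145.60°, +151.91°.
Eastward gaps between consecutive values (wrapping around): 0.34°, 1.65°, 18.54°, 296.45°, 3.07°, 6.31°, 33.64°.
Largest gap = 296.45° ⇒ minimal covering band is its complement: 360° − 296.45° = 63.55°.
Band runs from +142.53° eastward to -153.92°, crossing the antimeridian.

63.55°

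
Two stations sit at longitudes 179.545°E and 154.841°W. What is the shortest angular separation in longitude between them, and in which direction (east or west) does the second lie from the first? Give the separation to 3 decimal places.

25.614° east

Raw difference: -154.841 − 179.545 = -334.386°.
Normalise into (−180°, 180°]: -334.386° + 360° = 25.614°.
Positive ⇒ the second point lies to the east; separation 25.614°.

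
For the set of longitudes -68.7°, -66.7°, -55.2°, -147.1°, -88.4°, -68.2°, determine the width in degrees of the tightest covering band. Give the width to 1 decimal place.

91.9°

Sort the longitudes: -147.1°, -88.4°, -68.7°, -68.2°, -66.7°, -55.2°.
Eastward gaps between consecutive values (wrapping around): 58.7°, 19.7°, 0.5°, 1.5°, 11.5°, 268.1°.
Largest gap = 268.1° ⇒ minimal covering band is its complement: 360° − 268.1° = 91.9°.
Band runs from -147.1° eastward to -55.2°.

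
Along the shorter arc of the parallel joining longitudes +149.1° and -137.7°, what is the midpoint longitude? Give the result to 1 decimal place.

-174.3°

Signed shortest Δλ from +149.1° to -137.7° is +73.2°.
Midpoint longitude = +149.1° + (+73.2°)/2 = +149.1° + 36.6° = +185.7°.
Normalise into (−180°, 180°]: -174.3°.
(The naïve average (+149.1 + -137.7)/2 = 5.7° is on the wrong side of the globe.)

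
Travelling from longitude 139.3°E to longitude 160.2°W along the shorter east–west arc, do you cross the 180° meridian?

Naïve |-160.2 − 139.3| = 299.5° > 180°, so the shorter arc goes the other way round — across 180°.
Signed shortest Δλ = ((-160.2 − 139.3 + 180) mod 360) − 180 = 60.5°.
Going east by 60.5° from +139.3° passes through 180° before reaching -160.2°.

Yes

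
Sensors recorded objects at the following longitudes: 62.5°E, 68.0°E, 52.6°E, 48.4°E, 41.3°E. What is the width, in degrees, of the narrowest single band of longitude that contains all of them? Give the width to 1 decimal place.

Sort the longitudes: +41.3°, +48.4°, +52.6°, +62.5°, +68.0°.
Eastward gaps between consecutive values (wrapping around): 7.1°, 4.2°, 9.9°, 5.5°, 333.3°.
Largest gap = 333.3° ⇒ minimal covering band is its complement: 360° − 333.3° = 26.7°.
Band runs from +41.3° eastward to +68.0°.

26.7°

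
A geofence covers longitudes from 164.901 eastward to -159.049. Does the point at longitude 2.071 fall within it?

Band width going east from +164.901° to -159.049°: ((-159.049 − 164.901) mod 360) = 36.050°.
Offset of +2.071° east of the west edge: ((2.071 − 164.901) mod 360) = 197.170°.
197.170° > 36.050° ⇒ outside.

No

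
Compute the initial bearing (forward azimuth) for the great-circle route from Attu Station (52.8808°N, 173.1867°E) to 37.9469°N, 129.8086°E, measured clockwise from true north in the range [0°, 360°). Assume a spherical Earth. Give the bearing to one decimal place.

Δλ = 129.8086 − 173.1867 = -43.3781°.
θ = atan2( sin Δλ · cos φ₂ , cos φ₁ · sin φ₂ − sin φ₁ · cos φ₂ · cos Δλ )
  = atan2(-0.54161, -0.08594) = -99.016° → normalised to [0°, 360°): 260.984°.

261.0°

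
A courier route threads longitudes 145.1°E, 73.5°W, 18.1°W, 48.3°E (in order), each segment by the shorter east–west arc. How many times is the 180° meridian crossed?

1

Leg 1: +145.1° → -73.5°, shortest Δλ = 141.4° (east) — crosses 180°.
Leg 2: -73.5° → -18.1°, shortest Δλ = 55.4° (east) — does not cross 180°.
Leg 3: -18.1° → +48.3°, shortest Δλ = 66.4° (east) — does not cross 180°.
Total crossings: 1.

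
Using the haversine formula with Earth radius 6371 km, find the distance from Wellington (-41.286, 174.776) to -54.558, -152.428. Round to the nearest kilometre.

2817 km

Δλ = -152.428 − 174.776 = -327.204°; wrapped into (−180°, 180°]: 32.796°.
Δφ = -54.558 − -41.286 = -13.272°.
a = sin²(Δφ/2) + cos φ₁ · cos φ₂ · sin²(Δλ/2) = 0.048082.
c = 2·atan2(√a, √(1−a)) = 0.44214 rad → d = 6371·c ≈ 2816.89 km.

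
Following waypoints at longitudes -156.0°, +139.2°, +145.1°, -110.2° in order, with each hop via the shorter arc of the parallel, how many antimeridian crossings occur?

Leg 1: -156.0° → +139.2°, shortest Δλ = -64.8° (west) — crosses 180°.
Leg 2: +139.2° → +145.1°, shortest Δλ = 5.9° (east) — does not cross 180°.
Leg 3: +145.1° → -110.2°, shortest Δλ = 104.7° (east) — crosses 180°.
Total crossings: 2.

2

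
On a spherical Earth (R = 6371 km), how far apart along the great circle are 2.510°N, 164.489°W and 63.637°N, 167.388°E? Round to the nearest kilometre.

Δλ = 167.388 − -164.489 = 331.877°; wrapped into (−180°, 180°]: -28.123°.
Δφ = 63.637 − 2.510 = 61.127°.
a = sin²(Δφ/2) + cos φ₁ · cos φ₂ · sin²(Δλ/2) = 0.284753.
c = 2·atan2(√a, √(1−a)) = 1.12576 rad → d = 6371·c ≈ 7172.20 km.

7172 km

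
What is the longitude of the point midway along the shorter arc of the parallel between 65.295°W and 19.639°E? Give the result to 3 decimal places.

Signed shortest Δλ from -65.295° to +19.639° is +84.934°.
Midpoint longitude = -65.295° + (+84.934°)/2 = -65.295° + 42.467° = -22.828°.

22.828°W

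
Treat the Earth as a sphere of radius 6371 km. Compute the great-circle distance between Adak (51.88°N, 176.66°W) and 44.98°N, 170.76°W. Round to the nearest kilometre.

Δλ = -170.76 − -176.66 = 5.90°.
Δφ = 44.98 − 51.88 = -6.90°.
a = sin²(Δφ/2) + cos φ₁ · cos φ₂ · sin²(Δλ/2) = 0.004778.
c = 2·atan2(√a, √(1−a)) = 0.13835 rad → d = 6371·c ≈ 881.46 km.

881 km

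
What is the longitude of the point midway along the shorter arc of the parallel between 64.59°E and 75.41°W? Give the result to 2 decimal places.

Signed shortest Δλ from +64.59° to -75.41° is -140.00°.
Midpoint longitude = +64.59° + (-140.00°)/2 = +64.59° − 70.00° = -5.41°.

5.41°W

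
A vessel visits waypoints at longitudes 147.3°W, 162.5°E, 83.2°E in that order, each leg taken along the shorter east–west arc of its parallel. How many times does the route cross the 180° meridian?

1

Leg 1: -147.3° → +162.5°, shortest Δλ = -50.2° (west) — crosses 180°.
Leg 2: +162.5° → +83.2°, shortest Δλ = -79.3° (west) — does not cross 180°.
Total crossings: 1.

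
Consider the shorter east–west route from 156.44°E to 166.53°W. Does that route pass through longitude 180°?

Naïve |-166.53 − 156.44| = 322.97° > 180°, so the shorter arc goes the other way round — across 180°.
Signed shortest Δλ = ((-166.53 − 156.44 + 180) mod 360) − 180 = 37.03°.
Going east by 37.03° from +156.44° passes through 180° before reaching -166.53°.

Yes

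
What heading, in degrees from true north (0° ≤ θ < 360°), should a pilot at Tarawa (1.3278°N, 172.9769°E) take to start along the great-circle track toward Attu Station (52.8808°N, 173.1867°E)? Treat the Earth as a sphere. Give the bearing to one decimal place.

0.2°

Δλ = 173.1867 − 172.9769 = 0.2098°.
θ = atan2( sin Δλ · cos φ₂ , cos φ₁ · sin φ₂ − sin φ₁ · cos φ₂ · cos Δλ )
  = atan2(0.00221, 0.78318) = 0.162° → normalised to [0°, 360°): 0.162°.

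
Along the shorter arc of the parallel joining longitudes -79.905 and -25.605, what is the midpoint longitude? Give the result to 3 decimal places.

-52.755°

Signed shortest Δλ from -79.905° to -25.605° is +54.300°.
Midpoint longitude = -79.905° + (+54.300°)/2 = -79.905° + 27.150° = -52.755°.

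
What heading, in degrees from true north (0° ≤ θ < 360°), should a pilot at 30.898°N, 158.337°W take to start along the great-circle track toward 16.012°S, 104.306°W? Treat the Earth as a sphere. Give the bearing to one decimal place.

Δλ = -104.306 − -158.337 = 54.031°.
θ = atan2( sin Δλ · cos φ₂ , cos φ₁ · sin φ₂ − sin φ₁ · cos φ₂ · cos Δλ )
  = atan2(0.77794, -0.52660) = 124.095° → normalised to [0°, 360°): 124.095°.

124.1°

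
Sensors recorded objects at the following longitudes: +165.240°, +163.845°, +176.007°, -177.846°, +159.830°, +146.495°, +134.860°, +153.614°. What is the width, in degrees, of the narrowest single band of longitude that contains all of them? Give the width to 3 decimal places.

47.294°

Sort the longitudes: -177.846°, +134.860°, +146.495°, +153.614°, +159.830°, +163.845°, +165.240°, +176.007°.
Eastward gaps between consecutive values (wrapping around): 312.706°, 11.635°, 7.119°, 6.216°, 4.015°, 1.395°, 10.767°, 6.147°.
Largest gap = 312.706° ⇒ minimal covering band is its complement: 360° − 312.706° = 47.294°.
Band runs from +134.860° eastward to -177.846°, crossing the antimeridian.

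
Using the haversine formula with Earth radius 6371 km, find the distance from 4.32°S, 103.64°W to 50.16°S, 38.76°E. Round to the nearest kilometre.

Δλ = 38.76 − -103.64 = 142.40°.
Δφ = -50.16 − -4.32 = -45.84°.
a = sin²(Δφ/2) + cos φ₁ · cos φ₂ · sin²(Δλ/2) = 0.724148.
c = 2·atan2(√a, √(1−a)) = 2.03565 rad → d = 6371·c ≈ 12969.16 km.

12969 km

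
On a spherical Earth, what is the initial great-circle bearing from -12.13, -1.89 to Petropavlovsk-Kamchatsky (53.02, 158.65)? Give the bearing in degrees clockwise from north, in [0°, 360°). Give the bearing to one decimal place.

Δλ = 158.65 − -1.89 = 160.54°.
θ = atan2( sin Δλ · cos φ₂ , cos φ₁ · sin φ₂ − sin φ₁ · cos φ₂ · cos Δλ )
  = atan2(0.20040, 0.66183) = 16.846° → normalised to [0°, 360°): 16.846°.

16.8°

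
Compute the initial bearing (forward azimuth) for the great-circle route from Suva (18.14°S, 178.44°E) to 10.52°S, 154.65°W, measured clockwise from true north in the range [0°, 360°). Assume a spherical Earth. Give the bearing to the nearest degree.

77°

Δλ = -154.65 − 178.44 = -333.09°; wrapped into (−180°, 180°]: 26.91°.
θ = atan2( sin Δλ · cos φ₂ , cos φ₁ · sin φ₂ − sin φ₁ · cos φ₂ · cos Δλ )
  = atan2(0.44498, 0.09946) = 77.401° → normalised to [0°, 360°): 77.401°.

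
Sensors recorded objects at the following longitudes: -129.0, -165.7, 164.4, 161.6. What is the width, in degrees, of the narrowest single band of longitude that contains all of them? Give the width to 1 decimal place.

69.4°

Sort the longitudes: -165.7°, -129.0°, +161.6°, +164.4°.
Eastward gaps between consecutive values (wrapping around): 36.7°, 290.6°, 2.8°, 29.9°.
Largest gap = 290.6° ⇒ minimal covering band is its complement: 360° − 290.6° = 69.4°.
Band runs from +161.6° eastward to -129.0°, crossing the antimeridian.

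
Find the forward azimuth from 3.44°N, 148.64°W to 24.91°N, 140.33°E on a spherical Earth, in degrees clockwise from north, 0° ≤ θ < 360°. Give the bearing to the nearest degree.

Δλ = 140.33 − -148.64 = 288.97°; wrapped into (−180°, 180°]: -71.03°.
θ = atan2( sin Δλ · cos φ₂ , cos φ₁ · sin φ₂ − sin φ₁ · cos φ₂ · cos Δλ )
  = atan2(-0.85771, 0.40274) = -64.847° → normalised to [0°, 360°): 295.153°.

295°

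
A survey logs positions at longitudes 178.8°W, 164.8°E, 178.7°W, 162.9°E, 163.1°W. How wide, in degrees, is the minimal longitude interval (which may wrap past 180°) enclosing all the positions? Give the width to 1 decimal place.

Sort the longitudes: -178.8°, -178.7°, -163.1°, +162.9°, +164.8°.
Eastward gaps between consecutive values (wrapping around): 0.1°, 15.6°, 326.0°, 1.9°, 16.4°.
Largest gap = 326.0° ⇒ minimal covering band is its complement: 360° − 326.0° = 34.0°.
Band runs from +162.9° eastward to -163.1°, crossing the antimeridian.

34.0°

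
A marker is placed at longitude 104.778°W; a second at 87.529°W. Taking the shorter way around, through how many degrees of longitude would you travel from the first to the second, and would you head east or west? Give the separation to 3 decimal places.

17.249° east

Raw difference: -87.529 − -104.778 = 17.249°.
Normalise into (−180°, 180°]: 17.249° stays 17.249°.
Positive ⇒ the second point lies to the east; separation 17.249°.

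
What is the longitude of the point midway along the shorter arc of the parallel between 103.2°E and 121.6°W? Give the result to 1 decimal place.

Signed shortest Δλ from +103.2° to -121.6° is +135.2°.
Midpoint longitude = +103.2° + (+135.2°)/2 = +103.2° + 67.6° = +170.8°.
(The naïve average (+103.2 + -121.6)/2 = -9.2° is on the wrong side of the globe.)

170.8°E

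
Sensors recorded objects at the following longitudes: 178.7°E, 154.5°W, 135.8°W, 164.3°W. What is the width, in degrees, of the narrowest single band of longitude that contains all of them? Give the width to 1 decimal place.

45.5°

Sort the longitudes: -164.3°, -154.5°, -135.8°, +178.7°.
Eastward gaps between consecutive values (wrapping around): 9.8°, 18.7°, 314.5°, 17.0°.
Largest gap = 314.5° ⇒ minimal covering band is its complement: 360° − 314.5° = 45.5°.
Band runs from +178.7° eastward to -135.8°, crossing the antimeridian.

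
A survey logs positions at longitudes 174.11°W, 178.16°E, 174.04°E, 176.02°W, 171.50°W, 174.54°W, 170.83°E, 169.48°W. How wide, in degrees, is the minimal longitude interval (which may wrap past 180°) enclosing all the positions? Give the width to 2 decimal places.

19.69°

Sort the longitudes: -176.02°, -174.54°, -174.11°, -171.50°, -169.48°, +170.83°, +174.04°, +178.16°.
Eastward gaps between consecutive values (wrapping around): 1.48°, 0.43°, 2.61°, 2.02°, 340.31°, 3.21°, 4.12°, 5.82°.
Largest gap = 340.31° ⇒ minimal covering band is its complement: 360° − 340.31° = 19.69°.
Band runs from +170.83° eastward to -169.48°, crossing the antimeridian.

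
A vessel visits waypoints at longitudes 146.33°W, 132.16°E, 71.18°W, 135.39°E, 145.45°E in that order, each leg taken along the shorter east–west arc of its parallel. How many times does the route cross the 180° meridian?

Leg 1: -146.33° → +132.16°, shortest Δλ = -81.51° (west) — crosses 180°.
Leg 2: +132.16° → -71.18°, shortest Δλ = 156.66° (east) — crosses 180°.
Leg 3: -71.18° → +135.39°, shortest Δλ = -153.43° (west) — crosses 180°.
Leg 4: +135.39° → +145.45°, shortest Δλ = 10.06° (east) — does not cross 180°.
Total crossings: 3.

3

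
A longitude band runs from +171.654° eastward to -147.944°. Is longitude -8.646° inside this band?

No

Band width going east from +171.654° to -147.944°: ((-147.944 − 171.654) mod 360) = 40.402°.
Offset of -8.646° east of the west edge: ((-8.646 − 171.654) mod 360) = 179.700°.
179.700° > 40.402° ⇒ outside.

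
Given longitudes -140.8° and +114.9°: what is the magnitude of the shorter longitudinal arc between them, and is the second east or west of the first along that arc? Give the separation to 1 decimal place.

104.3° west

Raw difference: 114.9 − -140.8 = 255.7°.
Normalise into (−180°, 180°]: 255.7° − 360° = -104.3°.
Negative ⇒ the second point lies to the west; separation 104.3°.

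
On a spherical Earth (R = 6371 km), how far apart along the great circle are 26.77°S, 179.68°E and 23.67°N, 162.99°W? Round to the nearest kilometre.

5910 km

Δλ = -162.99 − 179.68 = -342.67°; wrapped into (−180°, 180°]: 17.33°.
Δφ = 23.67 − -26.77 = 50.44°.
a = sin²(Δφ/2) + cos φ₁ · cos φ₂ · sin²(Δλ/2) = 0.200117.
c = 2·atan2(√a, √(1−a)) = 0.92759 rad → d = 6371·c ≈ 5909.66 km.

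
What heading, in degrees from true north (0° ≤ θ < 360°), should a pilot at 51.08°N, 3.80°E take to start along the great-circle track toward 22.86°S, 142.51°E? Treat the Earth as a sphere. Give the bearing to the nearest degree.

Δλ = 142.51 − 3.80 = 138.71°.
θ = atan2( sin Δλ · cos φ₂ , cos φ₁ · sin φ₂ − sin φ₁ · cos φ₂ · cos Δλ )
  = atan2(0.60804, 0.29462) = 64.148° → normalised to [0°, 360°): 64.148°.

64°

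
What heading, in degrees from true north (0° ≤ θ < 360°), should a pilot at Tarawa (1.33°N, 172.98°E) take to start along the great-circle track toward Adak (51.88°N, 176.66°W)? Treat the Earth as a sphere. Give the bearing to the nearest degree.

Δλ = -176.66 − 172.98 = -349.64°; wrapped into (−180°, 180°]: 10.36°.
θ = atan2( sin Δλ · cos φ₂ , cos φ₁ · sin φ₂ − sin φ₁ · cos φ₂ · cos Δλ )
  = atan2(0.11101, 0.77241) = 8.179° → normalised to [0°, 360°): 8.179°.

8°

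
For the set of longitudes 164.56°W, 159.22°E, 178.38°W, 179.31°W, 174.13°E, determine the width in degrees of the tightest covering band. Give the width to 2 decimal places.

Sort the longitudes: -179.31°, -178.38°, -164.56°, +159.22°, +174.13°.
Eastward gaps between consecutive values (wrapping around): 0.93°, 13.82°, 323.78°, 14.91°, 6.56°.
Largest gap = 323.78° ⇒ minimal covering band is its complement: 360° − 323.78° = 36.22°.
Band runs from +159.22° eastward to -164.56°, crossing the antimeridian.

36.22°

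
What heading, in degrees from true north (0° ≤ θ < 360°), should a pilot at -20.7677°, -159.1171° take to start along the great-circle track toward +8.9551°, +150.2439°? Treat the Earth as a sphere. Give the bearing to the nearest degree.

296°

Δλ = 150.2439 − -159.1171 = 309.3610°; wrapped into (−180°, 180°]: -50.6390°.
θ = atan2( sin Δλ · cos φ₂ , cos φ₁ · sin φ₂ − sin φ₁ · cos φ₂ · cos Δλ )
  = atan2(-0.76374, 0.36768) = -64.293° → normalised to [0°, 360°): 295.707°.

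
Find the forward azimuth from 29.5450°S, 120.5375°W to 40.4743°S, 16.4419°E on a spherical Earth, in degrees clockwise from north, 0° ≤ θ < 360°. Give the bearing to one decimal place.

148.3°

Δλ = 16.4419 − -120.5375 = 136.9794°.
θ = atan2( sin Δλ · cos φ₂ , cos φ₁ · sin φ₂ − sin φ₁ · cos φ₂ · cos Δλ )
  = atan2(0.51899, -0.83895) = 148.258° → normalised to [0°, 360°): 148.258°.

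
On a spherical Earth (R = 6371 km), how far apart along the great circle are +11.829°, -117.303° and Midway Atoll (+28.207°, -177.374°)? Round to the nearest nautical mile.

3493 nmi

Δλ = -177.374 − -117.303 = -60.071°.
Δφ = 28.207 − 11.829 = 16.378°.
a = sin²(Δφ/2) + cos φ₁ · cos φ₂ · sin²(Δλ/2) = 0.236385.
c = 2·atan2(√a, √(1−a)) = 1.01546 rad → d = 6371·c ≈ 6469.48 km ≈ 3493.24 nmi.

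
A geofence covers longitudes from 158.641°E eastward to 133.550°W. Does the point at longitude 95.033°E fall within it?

No

Band width going east from +158.641° to -133.550°: ((-133.550 − 158.641) mod 360) = 67.809°.
Offset of +95.033° east of the west edge: ((95.033 − 158.641) mod 360) = 296.392°.
296.392° > 67.809° ⇒ outside.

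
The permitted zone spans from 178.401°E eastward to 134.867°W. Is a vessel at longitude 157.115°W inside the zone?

Band width going east from +178.401° to -134.867°: ((-134.867 − 178.401) mod 360) = 46.732°.
Offset of -157.115° east of the west edge: ((-157.115 − 178.401) mod 360) = 24.484°.
24.484° ≤ 46.732° ⇒ inside.

Yes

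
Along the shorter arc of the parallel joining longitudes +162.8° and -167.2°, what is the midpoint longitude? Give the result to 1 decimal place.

Signed shortest Δλ from +162.8° to -167.2° is +30.0°.
Midpoint longitude = +162.8° + (+30.0°)/2 = +162.8° + 15.0° = +177.8°.
(The naïve average (+162.8 + -167.2)/2 = -2.2° is on the wrong side of the globe.)

+177.8°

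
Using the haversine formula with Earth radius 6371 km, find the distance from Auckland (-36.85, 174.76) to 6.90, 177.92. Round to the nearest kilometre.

Δλ = 177.92 − 174.76 = 3.16°.
Δφ = 6.90 − -36.85 = 43.75°.
a = sin²(Δφ/2) + cos φ₁ · cos φ₂ · sin²(Δλ/2) = 0.139422.
c = 2·atan2(√a, √(1−a)) = 0.76533 rad → d = 6371·c ≈ 4875.90 km.

4876 km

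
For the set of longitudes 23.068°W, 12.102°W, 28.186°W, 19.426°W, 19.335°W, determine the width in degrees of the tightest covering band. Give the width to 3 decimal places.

16.084°

Sort the longitudes: -28.186°, -23.068°, -19.426°, -19.335°, -12.102°.
Eastward gaps between consecutive values (wrapping around): 5.118°, 3.642°, 0.091°, 7.233°, 343.916°.
Largest gap = 343.916° ⇒ minimal covering band is its complement: 360° − 343.916° = 16.084°.
Band runs from -28.186° eastward to -12.102°.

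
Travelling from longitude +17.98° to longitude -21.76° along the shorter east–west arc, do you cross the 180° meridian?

Signed shortest Δλ = ((-21.76 − 17.98 + 180) mod 360) − 180 = -39.74°.
Going west by 39.74° from +17.98° reaches -21.76° without touching 180°.

No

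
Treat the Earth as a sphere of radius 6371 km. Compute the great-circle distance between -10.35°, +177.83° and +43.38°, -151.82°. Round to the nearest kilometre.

6719 km

Δλ = -151.82 − 177.83 = -329.65°; wrapped into (−180°, 180°]: 30.35°.
Δφ = 43.38 − -10.35 = 53.73°.
a = sin²(Δφ/2) + cos φ₁ · cos φ₂ · sin²(Δλ/2) = 0.253197.
c = 2·atan2(√a, √(1−a)) = 1.05457 rad → d = 6371·c ≈ 6718.64 km.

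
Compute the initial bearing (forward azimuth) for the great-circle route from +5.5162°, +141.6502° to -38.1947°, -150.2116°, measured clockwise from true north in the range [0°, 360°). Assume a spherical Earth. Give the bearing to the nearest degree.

Δλ = -150.2116 − 141.6502 = -291.8618°; wrapped into (−180°, 180°]: 68.1382°.
θ = atan2( sin Δλ · cos φ₂ , cos φ₁ · sin φ₂ − sin φ₁ · cos φ₂ · cos Δλ )
  = atan2(0.72939, -0.64360) = 131.425° → normalised to [0°, 360°): 131.425°.

131°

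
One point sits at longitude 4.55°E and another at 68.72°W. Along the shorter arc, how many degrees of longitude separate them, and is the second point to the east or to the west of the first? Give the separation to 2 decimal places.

73.27° west

Raw difference: -68.72 − 4.55 = -73.27°.
Normalise into (−180°, 180°]: -73.27° stays -73.27°.
Negative ⇒ the second point lies to the west; separation 73.27°.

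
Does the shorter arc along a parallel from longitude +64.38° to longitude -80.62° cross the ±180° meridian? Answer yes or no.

Signed shortest Δλ = ((-80.62 − 64.38 + 180) mod 360) − 180 = -145.0°.
Going west by 145.0° from +64.38° reaches -80.62° without touching 180°.

No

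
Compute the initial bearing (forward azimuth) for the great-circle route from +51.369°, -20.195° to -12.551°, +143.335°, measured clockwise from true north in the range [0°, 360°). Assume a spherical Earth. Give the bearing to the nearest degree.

25°

Δλ = 143.335 − -20.195 = 163.530°.
θ = atan2( sin Δλ · cos φ₂ , cos φ₁ · sin φ₂ − sin φ₁ · cos φ₂ · cos Δλ )
  = atan2(0.27674, 0.59556) = 24.923° → normalised to [0°, 360°): 24.923°.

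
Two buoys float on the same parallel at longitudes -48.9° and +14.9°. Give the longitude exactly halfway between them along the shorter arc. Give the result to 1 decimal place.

Signed shortest Δλ from -48.9° to +14.9° is +63.8°.
Midpoint longitude = -48.9° + (+63.8°)/2 = -48.9° + 31.9° = -17.0°.

-17.0°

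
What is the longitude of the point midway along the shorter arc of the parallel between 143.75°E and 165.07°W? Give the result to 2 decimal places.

169.34°E

Signed shortest Δλ from +143.75° to -165.07° is +51.18°.
Midpoint longitude = +143.75° + (+51.18°)/2 = +143.75° + 25.59° = +169.34°.
(The naïve average (+143.75 + -165.07)/2 = -10.66° is on the wrong side of the globe.)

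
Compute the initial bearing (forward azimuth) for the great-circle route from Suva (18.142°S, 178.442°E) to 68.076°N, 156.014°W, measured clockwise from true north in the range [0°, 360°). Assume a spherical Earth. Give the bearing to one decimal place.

9.3°

Δλ = -156.014 − 178.442 = -334.456°; wrapped into (−180°, 180°]: 25.544°.
θ = atan2( sin Δλ · cos φ₂ , cos φ₁ · sin φ₂ − sin φ₁ · cos φ₂ · cos Δλ )
  = atan2(0.16100, 0.98646) = 9.270° → normalised to [0°, 360°): 9.270°.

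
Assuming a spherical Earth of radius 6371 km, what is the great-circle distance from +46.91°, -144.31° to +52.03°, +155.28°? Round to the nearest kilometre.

Δλ = 155.28 − -144.31 = 299.59°; wrapped into (−180°, 180°]: -60.41°.
Δφ = 52.03 − 46.91 = 5.12°.
a = sin²(Δφ/2) + cos φ₁ · cos φ₂ · sin²(Δλ/2) = 0.108376.
c = 2·atan2(√a, √(1−a)) = 0.67092 rad → d = 6371·c ≈ 4274.46 km.

4274 km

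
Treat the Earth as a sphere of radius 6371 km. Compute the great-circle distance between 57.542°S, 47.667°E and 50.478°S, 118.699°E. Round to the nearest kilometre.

4489 km

Δλ = 118.699 − 47.667 = 71.032°.
Δφ = -50.478 − -57.542 = 7.064°.
a = sin²(Δφ/2) + cos φ₁ · cos φ₂ · sin²(Δλ/2) = 0.119055.
c = 2·atan2(√a, √(1−a)) = 0.70457 rad → d = 6371·c ≈ 4488.82 km.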